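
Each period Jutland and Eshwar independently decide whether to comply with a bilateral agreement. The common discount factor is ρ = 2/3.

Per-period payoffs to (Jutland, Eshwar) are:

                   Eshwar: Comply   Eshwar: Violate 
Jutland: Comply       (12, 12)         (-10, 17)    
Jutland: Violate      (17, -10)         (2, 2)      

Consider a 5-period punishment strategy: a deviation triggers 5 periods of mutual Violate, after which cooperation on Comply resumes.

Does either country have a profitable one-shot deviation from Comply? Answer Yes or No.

No

IC: ρ+…+ρ^5 ≥ (17−12)/(12−2) = 1/2.
At ρ = 2/3: partial sum = 1.7366 ≥ 0.5000. Cooperation sustainable.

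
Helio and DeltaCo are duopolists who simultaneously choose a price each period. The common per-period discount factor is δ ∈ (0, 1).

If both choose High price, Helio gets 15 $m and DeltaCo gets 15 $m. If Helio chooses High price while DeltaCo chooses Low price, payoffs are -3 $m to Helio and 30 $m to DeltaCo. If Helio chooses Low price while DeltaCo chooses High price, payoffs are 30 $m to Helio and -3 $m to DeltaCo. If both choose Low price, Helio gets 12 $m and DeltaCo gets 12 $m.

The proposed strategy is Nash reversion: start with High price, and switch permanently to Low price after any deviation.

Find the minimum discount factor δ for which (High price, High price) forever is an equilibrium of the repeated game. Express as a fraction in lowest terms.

5/6

15/(1−δ) ≥ 30 + 12δ/(1−δ)
15 ≥ 30 − 18δ
δ ≥ 15/18 = 5/6.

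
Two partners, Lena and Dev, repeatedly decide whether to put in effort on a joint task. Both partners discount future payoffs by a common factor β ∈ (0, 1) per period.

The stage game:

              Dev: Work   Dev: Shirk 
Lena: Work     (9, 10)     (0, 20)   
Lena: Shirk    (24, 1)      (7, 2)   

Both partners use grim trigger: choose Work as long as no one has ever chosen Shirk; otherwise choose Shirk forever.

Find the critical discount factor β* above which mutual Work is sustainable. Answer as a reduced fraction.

15/17

Lena's threshold: (24−9)/(24−7) = 15/17.
Dev's threshold: (20−10)/(20−2) = 5/9.
15/17 > 5/9, so Lena binds and β* = 15/17.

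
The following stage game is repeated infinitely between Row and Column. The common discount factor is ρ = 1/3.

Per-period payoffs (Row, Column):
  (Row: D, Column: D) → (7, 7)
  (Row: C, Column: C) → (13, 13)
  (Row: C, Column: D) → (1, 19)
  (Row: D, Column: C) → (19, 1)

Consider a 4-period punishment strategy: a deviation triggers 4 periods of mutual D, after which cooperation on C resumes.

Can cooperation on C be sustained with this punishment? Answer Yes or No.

IC: ρ+…+ρ^4 ≥ (19−13)/(13−7) = 1.
At ρ = 1/3: partial sum = 0.4938 < 1.0000. Cooperation not sustainable.

No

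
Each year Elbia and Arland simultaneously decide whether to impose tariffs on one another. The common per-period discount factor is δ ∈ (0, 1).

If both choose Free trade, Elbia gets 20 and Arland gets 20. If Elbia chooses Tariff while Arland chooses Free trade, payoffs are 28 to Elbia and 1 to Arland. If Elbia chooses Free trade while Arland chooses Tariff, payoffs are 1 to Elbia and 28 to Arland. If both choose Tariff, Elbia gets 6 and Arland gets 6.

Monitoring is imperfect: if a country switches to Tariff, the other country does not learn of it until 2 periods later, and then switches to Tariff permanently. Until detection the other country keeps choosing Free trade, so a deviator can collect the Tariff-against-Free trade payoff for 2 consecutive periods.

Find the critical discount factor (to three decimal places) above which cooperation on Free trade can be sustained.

The best deviation is to choose Tariff for all 2 undetected periods, earning 28 each, then 6 forever once detected.
Deviation value: 28(1−δ^2)/(1−δ) + 6δ^2/(1−δ); cooperation value: 20/(1−δ).
IC: 20 ≥ 28(1−δ^2) + 6δ^2 = 28 − 22δ^2.
So δ^2 ≥ 8/22 = 4/11, giving δ ≥ (4/11)^(1/2) ≈ 0.603.

0.603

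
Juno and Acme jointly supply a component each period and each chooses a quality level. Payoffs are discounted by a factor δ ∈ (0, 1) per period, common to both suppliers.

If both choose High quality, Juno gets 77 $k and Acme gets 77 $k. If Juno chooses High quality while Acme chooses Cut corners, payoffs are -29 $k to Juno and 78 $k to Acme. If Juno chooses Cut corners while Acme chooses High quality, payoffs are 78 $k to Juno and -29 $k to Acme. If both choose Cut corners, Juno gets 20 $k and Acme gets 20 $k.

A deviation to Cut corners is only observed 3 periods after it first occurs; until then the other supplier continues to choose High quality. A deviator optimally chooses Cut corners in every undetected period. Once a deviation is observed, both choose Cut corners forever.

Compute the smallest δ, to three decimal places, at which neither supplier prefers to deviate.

Deviating for the 3 undetected periods gains 78−77 = 1 per period over cooperation, then loses 77−20 = 57 per period forever once punishment starts.
Gain: 1(1 + δ + … + δ^2); loss: 57·δ^3/(1−δ).
No profitable deviation ⇔ 1(1−δ^3) ≤ 57·δ^3, i.e. δ^3 ≥ 1/(1+57) = 1/58.
Hence δ ≥ (1/58)^(1/3) ≈ 0.258.

0.258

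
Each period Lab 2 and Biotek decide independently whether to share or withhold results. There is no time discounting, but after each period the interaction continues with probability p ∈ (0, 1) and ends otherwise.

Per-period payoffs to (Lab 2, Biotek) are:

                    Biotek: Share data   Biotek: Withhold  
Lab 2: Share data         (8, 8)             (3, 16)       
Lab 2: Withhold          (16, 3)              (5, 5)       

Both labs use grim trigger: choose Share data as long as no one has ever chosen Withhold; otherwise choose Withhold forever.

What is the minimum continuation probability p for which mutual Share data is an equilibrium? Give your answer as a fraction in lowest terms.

8/11

With no time discounting, the continuation probability p plays the role of the discount factor.
Grim-trigger IC: 8/(1−p) ≥ 16 + 5p/(1−p) ⇒ p ≥ (16−8)/(16−5) = 8/11.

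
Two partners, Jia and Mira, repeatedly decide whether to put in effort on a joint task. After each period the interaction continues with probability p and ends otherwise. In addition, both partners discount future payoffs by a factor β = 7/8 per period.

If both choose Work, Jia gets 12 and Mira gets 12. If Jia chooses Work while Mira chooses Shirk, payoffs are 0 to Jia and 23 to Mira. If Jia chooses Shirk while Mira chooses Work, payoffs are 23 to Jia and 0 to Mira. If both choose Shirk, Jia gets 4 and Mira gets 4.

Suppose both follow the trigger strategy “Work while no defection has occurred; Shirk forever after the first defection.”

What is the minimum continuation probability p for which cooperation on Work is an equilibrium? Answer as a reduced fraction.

88/133

Expected continuation weight on next period's payoff is β·p = 7/8·p, which plays the role of the discount factor.
Cooperation requires 7/8·p ≥ (23−12)/(23−4) = 11/19, hence p ≥ 88/133.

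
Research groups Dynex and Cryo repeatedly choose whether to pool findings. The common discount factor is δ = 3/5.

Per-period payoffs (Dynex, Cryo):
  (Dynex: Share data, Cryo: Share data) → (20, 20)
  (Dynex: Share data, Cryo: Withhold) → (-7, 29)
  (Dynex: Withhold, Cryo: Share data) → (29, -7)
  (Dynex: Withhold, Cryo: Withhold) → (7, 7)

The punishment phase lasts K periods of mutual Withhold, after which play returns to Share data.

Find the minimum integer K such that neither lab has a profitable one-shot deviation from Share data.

2

IC: δ(1−δ^K)/(1−δ) ≥ (29−20)/(20−7) = 9/13.
With δ = 3/5: need 1 − δ^K ≥ 9/13·(1−3/5)/(3/5), i.e. δ^K ≤ 0.5385.
Since (3/5)^1 = 0.6000 and (3/5)^2 = 0.3600, the smallest such K is 2.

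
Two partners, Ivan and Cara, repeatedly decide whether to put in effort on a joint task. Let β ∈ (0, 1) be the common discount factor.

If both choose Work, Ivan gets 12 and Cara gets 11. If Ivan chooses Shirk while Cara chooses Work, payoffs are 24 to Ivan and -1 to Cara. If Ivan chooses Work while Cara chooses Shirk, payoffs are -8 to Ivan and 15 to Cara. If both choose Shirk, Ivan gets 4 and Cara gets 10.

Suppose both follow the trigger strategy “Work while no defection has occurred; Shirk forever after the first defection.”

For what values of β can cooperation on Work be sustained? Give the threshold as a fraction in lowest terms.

For Ivan: deviation gain 24−12 = 12, per-period punishment loss 12−4 = 8. IC gives β ≥ 12/20 = 3/5.
For Cara: gain 4, loss 1 per period, so β ≥ 4/5.
The tighter constraint is Cara's, so cooperation needs β ≥ 4/5.

4/5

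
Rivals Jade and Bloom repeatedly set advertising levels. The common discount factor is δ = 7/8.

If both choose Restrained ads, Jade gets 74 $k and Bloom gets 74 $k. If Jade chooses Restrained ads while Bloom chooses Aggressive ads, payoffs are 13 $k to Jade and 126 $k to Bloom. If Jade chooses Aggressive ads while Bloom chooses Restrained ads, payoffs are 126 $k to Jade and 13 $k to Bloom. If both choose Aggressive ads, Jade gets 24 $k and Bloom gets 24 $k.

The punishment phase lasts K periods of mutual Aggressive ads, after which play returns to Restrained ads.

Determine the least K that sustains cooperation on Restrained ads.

IC: δ(1−δ^K)/(1−δ) ≥ (126−74)/(74−24) = 26/25.
With δ = 7/8: need 1 − δ^K ≥ 26/25·(1−7/8)/(7/8), i.e. δ^K ≤ 0.8514.
Since (7/8)^1 = 0.8750 and (7/8)^2 = 0.7656, the smallest such K is 2.

2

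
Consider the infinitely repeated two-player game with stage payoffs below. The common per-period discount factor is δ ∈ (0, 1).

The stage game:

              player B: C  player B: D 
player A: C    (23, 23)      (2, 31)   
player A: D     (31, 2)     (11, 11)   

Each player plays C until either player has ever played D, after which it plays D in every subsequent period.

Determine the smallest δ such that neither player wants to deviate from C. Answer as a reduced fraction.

One-period gain from deviating is 31 − 23 = 8. The loss is 23 − 11 = 12 in every subsequent period, with present value 12·δ/(1−δ).
Deviation is unprofitable when 12·δ/(1−δ) ≥ 8, i.e. δ/(1−δ) ≥ 2/3.
Equivalently δ ≥ 8/(8+12) = 2/5.

2/5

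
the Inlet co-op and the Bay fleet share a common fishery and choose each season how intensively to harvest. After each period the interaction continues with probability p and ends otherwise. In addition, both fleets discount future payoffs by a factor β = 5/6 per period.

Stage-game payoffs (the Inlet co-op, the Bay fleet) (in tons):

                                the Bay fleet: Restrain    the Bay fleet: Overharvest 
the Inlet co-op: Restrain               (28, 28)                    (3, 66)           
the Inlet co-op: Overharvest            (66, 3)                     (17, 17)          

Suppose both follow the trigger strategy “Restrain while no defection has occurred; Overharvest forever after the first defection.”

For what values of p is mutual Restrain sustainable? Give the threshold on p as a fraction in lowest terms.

Expected continuation weight on next period's payoff is β·p = 5/6·p, which plays the role of the discount factor.
Cooperation requires 5/6·p ≥ (66−28)/(66−17) = 38/49, hence p ≥ 228/245.

228/245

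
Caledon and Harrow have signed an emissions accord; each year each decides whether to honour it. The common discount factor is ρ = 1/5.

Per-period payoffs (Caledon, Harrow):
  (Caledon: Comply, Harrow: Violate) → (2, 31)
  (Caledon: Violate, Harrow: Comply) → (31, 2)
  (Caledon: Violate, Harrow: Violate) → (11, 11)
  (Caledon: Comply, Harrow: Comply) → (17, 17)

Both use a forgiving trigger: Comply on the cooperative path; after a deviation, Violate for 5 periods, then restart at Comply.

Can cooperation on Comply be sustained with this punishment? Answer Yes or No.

Comparing payoff streams over the 6 periods until play realigns: cooperate → 17(1+ρ+…+ρ^5); deviate → 31 + 11(ρ+…+ρ^5).
Cooperation is sustained iff (17−11)(ρ+…+ρ^5) ≥ 31−17.
ρ+…+ρ^5 = 1/5·(1−(1/5)^5)/(1−1/5) = 0.2499, and (31−17)/(17−11) = 2.3333.
0.2499 < 2.3333, so cooperation is not sustainable.

No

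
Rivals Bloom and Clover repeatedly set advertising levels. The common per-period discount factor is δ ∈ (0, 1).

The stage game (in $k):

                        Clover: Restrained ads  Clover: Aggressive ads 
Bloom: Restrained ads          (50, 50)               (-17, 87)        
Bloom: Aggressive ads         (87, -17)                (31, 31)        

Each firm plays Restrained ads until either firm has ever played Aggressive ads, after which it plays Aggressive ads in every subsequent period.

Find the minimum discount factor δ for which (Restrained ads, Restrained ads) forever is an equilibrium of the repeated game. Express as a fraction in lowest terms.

Cooperation forever yields 50 each period: 50/(1−δ).
Deviating yields 87 once, then 31 forever: 87 + 31δ/(1−δ).
No profitable deviation requires 50/(1−δ) ≥ 87 + 31δ/(1−δ).
Multiplying by (1−δ): 50 ≥ 87(1−δ) + 31δ = 87 − 56δ.
So 56δ ≥ 37, i.e. δ ≥ 37/56.

37/56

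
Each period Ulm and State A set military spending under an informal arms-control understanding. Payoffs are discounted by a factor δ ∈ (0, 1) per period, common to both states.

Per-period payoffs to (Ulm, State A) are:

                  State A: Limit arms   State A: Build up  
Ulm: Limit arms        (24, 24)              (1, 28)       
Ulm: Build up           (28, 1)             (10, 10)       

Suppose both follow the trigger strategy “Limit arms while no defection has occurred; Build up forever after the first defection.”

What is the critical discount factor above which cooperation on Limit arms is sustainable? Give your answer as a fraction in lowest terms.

2/9

One-period gain from deviating is 28 − 24 = 4. The loss is 24 − 10 = 14 in every subsequent period, with present value 14·δ/(1−δ).
Deviation is unprofitable when 14·δ/(1−δ) ≥ 4, i.e. δ/(1−δ) ≥ 2/7.
Equivalently δ ≥ 4/(4+14) = 2/9.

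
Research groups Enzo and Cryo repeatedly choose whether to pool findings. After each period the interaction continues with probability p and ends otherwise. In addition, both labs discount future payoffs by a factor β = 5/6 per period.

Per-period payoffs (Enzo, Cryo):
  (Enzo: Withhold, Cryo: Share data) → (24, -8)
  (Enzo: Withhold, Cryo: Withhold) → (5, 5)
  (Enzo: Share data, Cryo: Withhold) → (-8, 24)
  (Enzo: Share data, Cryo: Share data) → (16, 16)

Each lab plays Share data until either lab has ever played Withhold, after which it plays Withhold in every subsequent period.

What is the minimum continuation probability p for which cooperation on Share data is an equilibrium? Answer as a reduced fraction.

With continuation probability p and discount β, the effective per-period discount factor is βp.
Grim-trigger IC: βp ≥ (24−16)/(24−5) = 8/19.
So p ≥ (8/19)/(5/6) = 48/95.

48/95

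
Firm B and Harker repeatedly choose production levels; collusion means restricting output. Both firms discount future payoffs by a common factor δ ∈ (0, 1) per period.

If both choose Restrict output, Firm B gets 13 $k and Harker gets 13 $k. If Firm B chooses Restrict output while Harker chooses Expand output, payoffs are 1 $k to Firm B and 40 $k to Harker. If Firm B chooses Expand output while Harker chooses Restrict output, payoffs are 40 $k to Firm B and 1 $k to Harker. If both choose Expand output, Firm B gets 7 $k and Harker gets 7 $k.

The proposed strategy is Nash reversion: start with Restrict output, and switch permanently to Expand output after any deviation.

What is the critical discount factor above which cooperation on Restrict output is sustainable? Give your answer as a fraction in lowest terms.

9/11

Cooperation forever yields 13 each period: 13/(1−δ).
Deviating yields 40 once, then 7 forever: 40 + 7δ/(1−δ).
No profitable deviation requires 13/(1−δ) ≥ 40 + 7δ/(1−δ).
Multiplying by (1−δ): 13 ≥ 40(1−δ) + 7δ = 40 − 33δ.
So 33δ ≥ 27, i.e. δ ≥ 27/33 = 9/11.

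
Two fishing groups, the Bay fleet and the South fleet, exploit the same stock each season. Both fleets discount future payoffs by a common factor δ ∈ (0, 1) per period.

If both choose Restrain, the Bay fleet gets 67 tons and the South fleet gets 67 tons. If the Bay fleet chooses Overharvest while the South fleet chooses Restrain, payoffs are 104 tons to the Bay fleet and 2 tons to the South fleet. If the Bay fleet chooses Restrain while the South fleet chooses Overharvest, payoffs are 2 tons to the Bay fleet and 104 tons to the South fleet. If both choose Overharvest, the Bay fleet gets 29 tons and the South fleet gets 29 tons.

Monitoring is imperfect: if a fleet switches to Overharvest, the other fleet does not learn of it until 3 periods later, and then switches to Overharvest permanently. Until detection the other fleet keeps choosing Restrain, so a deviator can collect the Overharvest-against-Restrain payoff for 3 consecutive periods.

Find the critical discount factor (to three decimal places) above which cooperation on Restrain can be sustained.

Deviating for the 3 undetected periods gains 104−67 = 37 per period over cooperation, then loses 67−29 = 38 per period forever once punishment starts.
Gain: 37(1 + δ + … + δ^2); loss: 38·δ^3/(1−δ).
No profitable deviation ⇔ 37(1−δ^3) ≤ 38·δ^3, i.e. δ^3 ≥ 37/(37+38) = 37/75.
Hence δ ≥ (37/75)^(1/3) ≈ 0.790.

0.790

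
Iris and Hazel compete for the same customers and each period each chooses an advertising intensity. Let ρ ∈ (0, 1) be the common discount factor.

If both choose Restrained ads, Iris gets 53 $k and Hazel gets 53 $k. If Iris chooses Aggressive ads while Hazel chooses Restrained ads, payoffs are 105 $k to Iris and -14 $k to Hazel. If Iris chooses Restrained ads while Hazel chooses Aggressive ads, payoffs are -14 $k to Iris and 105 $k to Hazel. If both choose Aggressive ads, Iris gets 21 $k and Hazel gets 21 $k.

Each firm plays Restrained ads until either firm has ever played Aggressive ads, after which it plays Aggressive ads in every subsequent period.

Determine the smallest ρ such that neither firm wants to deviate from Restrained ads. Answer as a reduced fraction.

One-period gain from deviating is 105 − 53 = 52. The loss is 53 − 21 = 32 in every subsequent period, with present value 32·ρ/(1−ρ).
Deviation is unprofitable when 32·ρ/(1−ρ) ≥ 52, i.e. ρ/(1−ρ) ≥ 13/8.
Equivalently ρ ≥ 52/(52+32) = 13/21.

13/21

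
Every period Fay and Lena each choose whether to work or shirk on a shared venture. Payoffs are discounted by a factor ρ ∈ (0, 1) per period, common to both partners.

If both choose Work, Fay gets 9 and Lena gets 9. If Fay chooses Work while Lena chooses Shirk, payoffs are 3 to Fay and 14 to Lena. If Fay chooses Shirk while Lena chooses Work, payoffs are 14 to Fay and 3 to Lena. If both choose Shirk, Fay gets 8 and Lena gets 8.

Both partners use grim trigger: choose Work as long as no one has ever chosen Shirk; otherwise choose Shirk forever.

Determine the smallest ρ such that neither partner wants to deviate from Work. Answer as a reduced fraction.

9/(1−ρ) ≥ 14 + 8ρ/(1−ρ)
9 ≥ 14 − 6ρ
ρ ≥ 5/6.

5/6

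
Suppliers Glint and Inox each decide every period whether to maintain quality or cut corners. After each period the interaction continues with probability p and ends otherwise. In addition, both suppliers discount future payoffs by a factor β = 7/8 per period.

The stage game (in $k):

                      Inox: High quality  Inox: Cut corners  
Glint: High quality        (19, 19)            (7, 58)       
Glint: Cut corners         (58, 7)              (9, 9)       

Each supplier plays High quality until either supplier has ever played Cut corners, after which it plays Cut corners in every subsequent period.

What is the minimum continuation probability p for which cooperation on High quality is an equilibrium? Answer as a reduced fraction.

With continuation probability p and discount β, the effective per-period discount factor is βp.
Grim-trigger IC: βp ≥ (58−19)/(58−9) = 39/49.
So p ≥ (39/49)/(7/8) = 312/343.

312/343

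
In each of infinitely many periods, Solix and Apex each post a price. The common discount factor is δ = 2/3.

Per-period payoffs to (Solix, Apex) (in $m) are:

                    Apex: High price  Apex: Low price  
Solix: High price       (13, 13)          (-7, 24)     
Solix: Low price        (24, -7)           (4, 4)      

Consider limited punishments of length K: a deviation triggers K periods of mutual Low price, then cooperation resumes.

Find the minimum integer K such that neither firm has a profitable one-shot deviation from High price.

3

No profitable deviation requires (13−4)(δ+…+δ^K) ≥ 24−13, i.e. δ+…+δ^K ≥ 11/9 ≈ 1.2222.
With δ = 2/3, the partial sums are K=1: 0.6667, K=2: 1.1111, K=3: 1.4074.
K = 3 is the first length at which the sum reaches 1.2222.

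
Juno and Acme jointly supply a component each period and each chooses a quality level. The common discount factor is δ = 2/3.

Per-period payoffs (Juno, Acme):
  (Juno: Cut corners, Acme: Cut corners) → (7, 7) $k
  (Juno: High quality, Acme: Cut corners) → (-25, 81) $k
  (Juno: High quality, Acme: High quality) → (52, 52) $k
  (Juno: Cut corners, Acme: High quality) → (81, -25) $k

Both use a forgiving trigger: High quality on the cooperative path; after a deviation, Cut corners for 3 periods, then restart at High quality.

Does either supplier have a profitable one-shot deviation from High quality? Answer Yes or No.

No

IC: δ+…+δ^3 ≥ (81−52)/(52−7) = 29/45.
At δ = 2/3: partial sum = 1.4074 ≥ 0.6444. Cooperation sustainable.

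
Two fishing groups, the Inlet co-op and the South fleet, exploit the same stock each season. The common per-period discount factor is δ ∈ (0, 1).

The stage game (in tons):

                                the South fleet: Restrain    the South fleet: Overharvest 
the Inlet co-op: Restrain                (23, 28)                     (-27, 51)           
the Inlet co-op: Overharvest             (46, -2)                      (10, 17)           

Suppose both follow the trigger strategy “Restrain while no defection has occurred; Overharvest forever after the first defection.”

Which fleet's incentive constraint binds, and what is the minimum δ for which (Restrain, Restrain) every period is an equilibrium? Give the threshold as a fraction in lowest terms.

the Inlet co-op: cooperation gives 23 each period; deviation gives 46 once then 10 forever.
  23/(1−δ) ≥ 46 + 10δ/(1−δ) ⇒ δ ≥ 23/36.
the South fleet: cooperation gives 28 each period; deviation gives 51 once then 17 forever.
  δ ≥ 23/34.
Both must hold, so the binding constraint is the South fleet's: δ ≥ 23/34.

the South fleet; δ ≥ 23/34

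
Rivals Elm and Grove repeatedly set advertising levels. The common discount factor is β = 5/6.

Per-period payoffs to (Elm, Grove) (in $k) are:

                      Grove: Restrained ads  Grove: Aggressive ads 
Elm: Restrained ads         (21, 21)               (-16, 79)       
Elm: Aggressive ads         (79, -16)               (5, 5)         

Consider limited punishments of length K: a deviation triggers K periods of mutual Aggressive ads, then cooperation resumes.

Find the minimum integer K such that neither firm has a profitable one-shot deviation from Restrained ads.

8

Need Σ_{k=1}^{K} β^k ≥ (79−21)/(21−5) = 3.6250 at β = 5/6.
At K = 7 the sum is 3.6046 < 3.6250; at K = 8 it is 3.8372 ≥ 3.6250.
So the minimum punishment length is K = 8.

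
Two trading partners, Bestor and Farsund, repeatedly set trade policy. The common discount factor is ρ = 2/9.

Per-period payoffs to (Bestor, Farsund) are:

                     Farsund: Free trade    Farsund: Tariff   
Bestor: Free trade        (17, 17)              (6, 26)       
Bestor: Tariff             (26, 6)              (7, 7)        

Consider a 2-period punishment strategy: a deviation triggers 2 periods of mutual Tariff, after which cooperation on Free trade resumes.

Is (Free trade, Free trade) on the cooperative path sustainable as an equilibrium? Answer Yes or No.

A one-shot deviation gives 26 now, then 7 for 2 periods, then back to 17.
Gain from deviating: (26−17) today; loss: (17−7) in each of the next 2 periods.
No-deviation condition: (17−7)(ρ+…+ρ^2) ≥ 26−17, i.e. ρ+…+ρ^2 ≥ 9/10.
At ρ = 2/9: ρ+…+ρ^2 = 0.2716 < 0.9000.
So cooperation is not sustainable.

No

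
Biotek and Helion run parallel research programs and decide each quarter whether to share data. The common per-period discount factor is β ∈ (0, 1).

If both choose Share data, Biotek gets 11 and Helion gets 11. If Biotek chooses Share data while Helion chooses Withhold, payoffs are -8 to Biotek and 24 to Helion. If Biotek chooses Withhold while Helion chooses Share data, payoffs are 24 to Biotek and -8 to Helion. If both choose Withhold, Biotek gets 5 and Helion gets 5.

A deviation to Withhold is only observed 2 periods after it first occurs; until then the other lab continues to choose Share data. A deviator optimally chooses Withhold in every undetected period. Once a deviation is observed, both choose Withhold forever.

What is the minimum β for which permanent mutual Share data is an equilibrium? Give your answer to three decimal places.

0.827

Deviating for the 2 undetected periods gains 24−11 = 13 per period over cooperation, then loses 11−5 = 6 per period forever once punishment starts.
Gain: 13(1 + β + … + β^1); loss: 6·β^2/(1−β).
No profitable deviation ⇔ 13(1−β^2) ≤ 6·β^2, i.e. β^2 ≥ 13/(13+6) = 13/19.
Hence β ≥ (13/19)^(1/2) ≈ 0.827.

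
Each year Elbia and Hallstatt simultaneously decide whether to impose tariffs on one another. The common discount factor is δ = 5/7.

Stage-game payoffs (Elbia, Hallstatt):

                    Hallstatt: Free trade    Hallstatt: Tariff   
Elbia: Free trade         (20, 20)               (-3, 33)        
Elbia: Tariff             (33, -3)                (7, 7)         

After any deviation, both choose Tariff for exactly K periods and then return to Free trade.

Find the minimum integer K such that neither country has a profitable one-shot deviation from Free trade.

No profitable deviation requires (20−7)(δ+…+δ^K) ≥ 33−20, i.e. δ+…+δ^K ≥ 1 ≈ 1.0000.
With δ = 5/7, the partial sums are K=1: 0.7143, K=2: 1.2245.
K = 2 is the first length at which the sum reaches 1.0000.

2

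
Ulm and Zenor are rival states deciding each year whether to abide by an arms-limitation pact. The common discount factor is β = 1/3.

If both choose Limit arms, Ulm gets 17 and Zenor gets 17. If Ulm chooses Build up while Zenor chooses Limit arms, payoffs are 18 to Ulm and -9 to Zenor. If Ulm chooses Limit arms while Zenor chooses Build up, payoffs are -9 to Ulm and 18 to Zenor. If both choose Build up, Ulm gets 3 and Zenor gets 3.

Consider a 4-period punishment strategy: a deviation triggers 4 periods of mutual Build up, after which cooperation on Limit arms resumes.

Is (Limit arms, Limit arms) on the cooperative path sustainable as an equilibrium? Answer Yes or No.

Comparing payoff streams over the 5 periods until play realigns: cooperate → 17(1+β+…+β^4); deviate → 18 + 3(β+…+β^4).
Cooperation is sustained iff (17−3)(β+…+β^4) ≥ 18−17.
β+…+β^4 = 1/3·(1−(1/3)^4)/(1−1/3) = 0.4938, and (18−17)/(17−3) = 0.0714.
0.4938 ≥ 0.0714, so cooperation is sustainable.

Yes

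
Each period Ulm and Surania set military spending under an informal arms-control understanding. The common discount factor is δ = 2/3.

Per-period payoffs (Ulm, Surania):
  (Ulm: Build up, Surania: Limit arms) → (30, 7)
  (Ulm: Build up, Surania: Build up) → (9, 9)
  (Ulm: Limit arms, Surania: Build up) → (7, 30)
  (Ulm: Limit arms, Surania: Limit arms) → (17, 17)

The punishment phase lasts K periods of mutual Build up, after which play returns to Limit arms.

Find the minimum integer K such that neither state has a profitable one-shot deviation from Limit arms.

5

IC: δ(1−δ^K)/(1−δ) ≥ (30−17)/(17−9) = 13/8.
With δ = 2/3: need 1 − δ^K ≥ 13/8·(1−2/3)/(2/3), i.e. δ^K ≤ 0.1875.
Since (2/3)^4 = 0.1975 and (2/3)^5 = 0.1317, the smallest such K is 5.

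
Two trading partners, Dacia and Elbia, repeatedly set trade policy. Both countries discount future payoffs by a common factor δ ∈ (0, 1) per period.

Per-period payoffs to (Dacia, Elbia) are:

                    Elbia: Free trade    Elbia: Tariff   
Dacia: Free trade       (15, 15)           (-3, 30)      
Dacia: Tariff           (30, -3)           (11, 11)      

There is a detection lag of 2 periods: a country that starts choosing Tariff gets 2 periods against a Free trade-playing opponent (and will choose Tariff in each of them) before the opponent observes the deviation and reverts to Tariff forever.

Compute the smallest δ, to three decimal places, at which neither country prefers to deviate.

The best deviation is to choose Tariff for all 2 undetected periods, earning 30 each, then 11 forever once detected.
Deviation value: 30(1−δ^2)/(1−δ) + 11δ^2/(1−δ); cooperation value: 15/(1−δ).
IC: 15 ≥ 30(1−δ^2) + 11δ^2 = 30 − 19δ^2.
So δ^2 ≥ 15/19, giving δ ≥ (15/19)^(1/2) ≈ 0.889.

0.889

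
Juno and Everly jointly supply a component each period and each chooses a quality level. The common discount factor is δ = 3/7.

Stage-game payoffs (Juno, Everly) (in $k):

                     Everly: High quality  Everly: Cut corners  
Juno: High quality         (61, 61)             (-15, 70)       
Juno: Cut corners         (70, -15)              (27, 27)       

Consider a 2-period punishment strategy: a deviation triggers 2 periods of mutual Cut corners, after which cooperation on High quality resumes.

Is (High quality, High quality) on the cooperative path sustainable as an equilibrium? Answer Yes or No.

Yes

Comparing payoff streams over the 3 periods until play realigns: cooperate → 61(1+δ+…+δ^2); deviate → 70 + 27(δ+…+δ^2).
Cooperation is sustained iff (61−27)(δ+…+δ^2) ≥ 70−61.
δ+…+δ^2 = 3/7·(1−(3/7)^2)/(1−3/7) = 0.6122, and (70−61)/(61−27) = 0.2647.
0.6122 ≥ 0.2647, so cooperation is sustainable.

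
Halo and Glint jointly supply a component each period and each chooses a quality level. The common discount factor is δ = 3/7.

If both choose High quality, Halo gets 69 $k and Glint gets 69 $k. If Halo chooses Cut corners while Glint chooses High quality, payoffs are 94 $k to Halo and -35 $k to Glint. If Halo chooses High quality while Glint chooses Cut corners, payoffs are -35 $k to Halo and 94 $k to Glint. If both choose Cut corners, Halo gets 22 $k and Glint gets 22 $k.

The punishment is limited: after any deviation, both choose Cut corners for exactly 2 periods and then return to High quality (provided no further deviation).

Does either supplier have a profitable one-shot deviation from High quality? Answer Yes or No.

IC: δ+…+δ^2 ≥ (94−69)/(69−22) = 25/47.
At δ = 3/7: partial sum = 0.6122 ≥ 0.5319. Cooperation sustainable.

No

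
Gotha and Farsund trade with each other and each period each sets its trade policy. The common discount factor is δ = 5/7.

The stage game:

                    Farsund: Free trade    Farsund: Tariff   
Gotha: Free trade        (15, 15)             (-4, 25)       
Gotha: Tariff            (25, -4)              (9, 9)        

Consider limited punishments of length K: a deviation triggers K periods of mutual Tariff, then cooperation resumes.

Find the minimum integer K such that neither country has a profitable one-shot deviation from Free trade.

4

No profitable deviation requires (15−9)(δ+…+δ^K) ≥ 25−15, i.e. δ+…+δ^K ≥ 5/3 ≈ 1.6667.
With δ = 5/7, the partial sums are K=1: 0.7143, K=2: 1.2245, K=3: 1.5889, K=4: 1.8492.
K = 4 is the first length at which the sum reaches 1.6667.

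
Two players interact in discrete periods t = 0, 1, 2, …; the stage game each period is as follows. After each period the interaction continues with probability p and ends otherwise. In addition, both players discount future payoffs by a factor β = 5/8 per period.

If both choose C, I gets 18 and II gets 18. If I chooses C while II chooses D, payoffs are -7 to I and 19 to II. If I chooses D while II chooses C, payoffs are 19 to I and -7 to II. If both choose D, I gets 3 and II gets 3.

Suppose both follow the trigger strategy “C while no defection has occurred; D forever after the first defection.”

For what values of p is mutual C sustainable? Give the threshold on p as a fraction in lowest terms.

1/10

Expected continuation weight on next period's payoff is β·p = 5/8·p, which plays the role of the discount factor.
Cooperation requires 5/8·p ≥ (19−18)/(19−3) = 1/16, hence p ≥ 1/10.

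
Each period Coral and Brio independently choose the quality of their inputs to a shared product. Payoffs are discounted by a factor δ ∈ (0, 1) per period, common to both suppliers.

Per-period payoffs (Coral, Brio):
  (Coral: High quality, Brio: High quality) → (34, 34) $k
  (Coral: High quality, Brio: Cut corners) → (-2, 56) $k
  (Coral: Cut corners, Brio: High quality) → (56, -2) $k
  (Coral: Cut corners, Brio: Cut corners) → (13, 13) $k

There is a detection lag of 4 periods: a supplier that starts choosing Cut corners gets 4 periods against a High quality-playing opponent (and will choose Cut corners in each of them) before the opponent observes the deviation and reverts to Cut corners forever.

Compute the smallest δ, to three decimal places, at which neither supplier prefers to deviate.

0.846

The best deviation is to choose Cut corners for all 4 undetected periods, earning 56 each, then 13 forever once detected.
Deviation value: 56(1−δ^4)/(1−δ) + 13δ^4/(1−δ); cooperation value: 34/(1−δ).
IC: 34 ≥ 56(1−δ^4) + 13δ^4 = 56 − 43δ^4.
So δ^4 ≥ 22/43, giving δ ≥ (22/43)^(1/4) ≈ 0.846.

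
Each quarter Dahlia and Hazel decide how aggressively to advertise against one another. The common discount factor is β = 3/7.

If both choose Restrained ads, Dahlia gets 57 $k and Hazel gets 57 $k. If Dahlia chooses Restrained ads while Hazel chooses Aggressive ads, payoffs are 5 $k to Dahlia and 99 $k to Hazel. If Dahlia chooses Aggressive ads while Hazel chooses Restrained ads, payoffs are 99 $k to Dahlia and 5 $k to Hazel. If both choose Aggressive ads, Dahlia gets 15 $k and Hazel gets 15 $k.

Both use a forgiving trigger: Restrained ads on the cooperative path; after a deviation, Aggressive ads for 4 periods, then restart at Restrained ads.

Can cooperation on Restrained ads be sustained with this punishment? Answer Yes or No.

No

IC: β+…+β^4 ≥ (99−57)/(57−15) = 1.
At β = 3/7: partial sum = 0.7247 < 1.0000. Cooperation not sustainable.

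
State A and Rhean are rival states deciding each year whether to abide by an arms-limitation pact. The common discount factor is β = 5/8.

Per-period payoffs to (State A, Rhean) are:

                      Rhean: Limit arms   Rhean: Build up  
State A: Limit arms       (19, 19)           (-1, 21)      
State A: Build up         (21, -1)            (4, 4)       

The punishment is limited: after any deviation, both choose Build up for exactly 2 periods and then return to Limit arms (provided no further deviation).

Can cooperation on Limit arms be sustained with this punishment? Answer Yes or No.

A one-shot deviation gives 21 now, then 4 for 2 periods, then back to 19.
Gain from deviating: (21−19) today; loss: (19−4) in each of the next 2 periods.
No-deviation condition: (19−4)(β+…+β^2) ≥ 21−19, i.e. β+…+β^2 ≥ 2/15.
At β = 5/8: β+…+β^2 = 1.0156 ≥ 0.1333.
So cooperation is sustainable.

Yes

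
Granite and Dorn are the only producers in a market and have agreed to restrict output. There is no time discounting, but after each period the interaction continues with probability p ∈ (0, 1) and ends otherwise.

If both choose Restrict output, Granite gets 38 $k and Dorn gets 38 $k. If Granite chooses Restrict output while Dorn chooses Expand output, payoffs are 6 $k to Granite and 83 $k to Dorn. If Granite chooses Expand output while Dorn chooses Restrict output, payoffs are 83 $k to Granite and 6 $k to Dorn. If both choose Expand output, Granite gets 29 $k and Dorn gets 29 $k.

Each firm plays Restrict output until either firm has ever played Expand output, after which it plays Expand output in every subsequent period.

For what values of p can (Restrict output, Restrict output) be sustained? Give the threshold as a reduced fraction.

With no time discounting, the continuation probability p plays the role of the discount factor.
Grim-trigger IC: 38/(1−p) ≥ 83 + 29p/(1−p) ⇒ p ≥ (83−38)/(83−29) = 5/6.

5/6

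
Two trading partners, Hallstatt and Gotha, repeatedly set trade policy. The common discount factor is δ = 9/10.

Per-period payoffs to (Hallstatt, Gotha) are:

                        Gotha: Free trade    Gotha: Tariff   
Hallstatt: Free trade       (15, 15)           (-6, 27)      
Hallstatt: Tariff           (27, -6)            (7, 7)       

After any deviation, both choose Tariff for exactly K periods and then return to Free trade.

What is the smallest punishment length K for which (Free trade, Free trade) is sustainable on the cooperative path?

2

IC: δ(1−δ^K)/(1−δ) ≥ (27−15)/(15−7) = 3/2.
With δ = 9/10: need 1 − δ^K ≥ 3/2·(1−9/10)/(9/10), i.e. δ^K ≤ 0.8333.
Since (9/10)^1 = 0.9000 and (9/10)^2 = 0.8100, the smallest such K is 2.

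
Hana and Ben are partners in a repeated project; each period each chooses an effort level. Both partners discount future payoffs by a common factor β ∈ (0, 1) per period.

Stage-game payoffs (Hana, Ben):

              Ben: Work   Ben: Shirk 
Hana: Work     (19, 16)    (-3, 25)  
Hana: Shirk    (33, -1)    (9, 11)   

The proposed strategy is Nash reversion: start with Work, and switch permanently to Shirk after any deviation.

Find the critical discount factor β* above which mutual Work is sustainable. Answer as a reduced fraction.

Hana's threshold: (33−19)/(33−9) = 7/12.
Ben's threshold: (25−16)/(25−11) = 9/14.
7/12 < 9/14, so Ben binds and β* = 9/14.

9/14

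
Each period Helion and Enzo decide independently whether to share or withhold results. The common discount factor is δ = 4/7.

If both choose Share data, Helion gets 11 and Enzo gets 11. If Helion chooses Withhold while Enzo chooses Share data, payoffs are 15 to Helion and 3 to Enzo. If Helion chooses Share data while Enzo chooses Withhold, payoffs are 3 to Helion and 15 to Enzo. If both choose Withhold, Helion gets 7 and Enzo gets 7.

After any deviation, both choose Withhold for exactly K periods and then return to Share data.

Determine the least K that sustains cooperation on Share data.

Need Σ_{k=1}^{K} δ^k ≥ (15−11)/(11−7) = 1.0000 at δ = 4/7.
At K = 2 the sum is 0.8980 < 1.0000; at K = 3 it is 1.0845 ≥ 1.0000.
So the minimum punishment length is K = 3.

3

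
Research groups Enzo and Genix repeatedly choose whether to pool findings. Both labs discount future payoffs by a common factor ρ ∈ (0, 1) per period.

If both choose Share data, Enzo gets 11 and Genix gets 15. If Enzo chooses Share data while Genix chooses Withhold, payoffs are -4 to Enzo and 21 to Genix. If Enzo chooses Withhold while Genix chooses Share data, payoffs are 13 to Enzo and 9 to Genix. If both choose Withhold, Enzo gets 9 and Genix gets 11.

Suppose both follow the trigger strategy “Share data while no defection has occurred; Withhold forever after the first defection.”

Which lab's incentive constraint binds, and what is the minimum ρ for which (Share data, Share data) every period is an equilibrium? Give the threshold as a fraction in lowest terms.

Enzo's threshold: (13−11)/(13−9) = 1/2.
Genix's threshold: (21−15)/(21−11) = 3/5.
1/2 < 3/5, so Genix binds and ρ* = 3/5.

Genix; ρ ≥ 3/5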